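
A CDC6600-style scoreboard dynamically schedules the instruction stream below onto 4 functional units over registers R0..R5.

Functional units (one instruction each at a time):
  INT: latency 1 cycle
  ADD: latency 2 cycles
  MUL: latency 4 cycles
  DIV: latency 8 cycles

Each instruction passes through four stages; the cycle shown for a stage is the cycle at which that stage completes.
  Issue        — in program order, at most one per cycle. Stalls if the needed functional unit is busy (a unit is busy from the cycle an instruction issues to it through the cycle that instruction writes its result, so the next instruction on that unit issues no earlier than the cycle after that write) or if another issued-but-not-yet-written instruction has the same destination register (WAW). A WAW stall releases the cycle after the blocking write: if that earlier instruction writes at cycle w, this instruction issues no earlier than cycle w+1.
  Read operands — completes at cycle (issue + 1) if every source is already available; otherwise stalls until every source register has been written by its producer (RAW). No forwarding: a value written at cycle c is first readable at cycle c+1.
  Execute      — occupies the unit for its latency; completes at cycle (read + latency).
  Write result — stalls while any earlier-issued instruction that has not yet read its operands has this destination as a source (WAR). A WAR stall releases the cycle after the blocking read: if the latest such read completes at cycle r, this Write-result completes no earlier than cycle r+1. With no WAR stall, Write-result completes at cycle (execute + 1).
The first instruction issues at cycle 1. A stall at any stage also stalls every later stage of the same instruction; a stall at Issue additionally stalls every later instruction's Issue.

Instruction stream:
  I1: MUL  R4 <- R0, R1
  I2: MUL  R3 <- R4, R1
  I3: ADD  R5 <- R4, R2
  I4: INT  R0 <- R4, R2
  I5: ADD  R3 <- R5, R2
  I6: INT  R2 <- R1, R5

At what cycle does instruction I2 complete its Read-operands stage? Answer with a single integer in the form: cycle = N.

I1  is:1  ro:2  ex:6  wr:7
I2  is:8  ro:9  ex:13  wr:14  — struct: MUL busy until I1 writes@7
I3  is:9  ro:10  ex:12  wr:13
I4  is:10  ro:11  ex:12  wr:13
I5  is:15  ro:16  ex:18  wr:19  — WAW R3: wait I2 write@14
I6  is:16  ro:17  ex:18  wr:19

cycle = 9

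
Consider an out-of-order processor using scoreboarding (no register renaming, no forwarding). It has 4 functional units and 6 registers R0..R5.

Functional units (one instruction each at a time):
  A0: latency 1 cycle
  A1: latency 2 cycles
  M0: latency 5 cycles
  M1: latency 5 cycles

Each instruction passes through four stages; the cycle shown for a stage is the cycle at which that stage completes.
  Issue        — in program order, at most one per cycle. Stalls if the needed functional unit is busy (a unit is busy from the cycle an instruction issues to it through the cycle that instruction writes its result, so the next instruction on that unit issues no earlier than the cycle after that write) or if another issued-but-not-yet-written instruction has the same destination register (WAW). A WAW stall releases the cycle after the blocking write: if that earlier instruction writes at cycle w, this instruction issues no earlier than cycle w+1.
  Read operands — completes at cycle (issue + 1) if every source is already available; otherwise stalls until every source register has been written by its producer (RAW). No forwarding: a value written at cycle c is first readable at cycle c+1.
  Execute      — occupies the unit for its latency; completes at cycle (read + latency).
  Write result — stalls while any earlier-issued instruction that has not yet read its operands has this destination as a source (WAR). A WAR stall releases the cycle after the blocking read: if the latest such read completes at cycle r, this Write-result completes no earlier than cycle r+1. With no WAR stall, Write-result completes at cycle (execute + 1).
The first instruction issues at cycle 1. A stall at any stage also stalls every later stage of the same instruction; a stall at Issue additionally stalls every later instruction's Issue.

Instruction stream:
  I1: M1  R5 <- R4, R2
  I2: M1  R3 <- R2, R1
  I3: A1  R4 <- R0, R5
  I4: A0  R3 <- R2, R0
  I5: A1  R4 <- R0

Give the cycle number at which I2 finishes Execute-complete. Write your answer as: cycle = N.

cycle = 15

I1  is:1  ro:2  ex:7  wr:8
I2  is:9  ro:10  ex:15  wr:16  — struct: M1 busy until I1 writes@8
I3  is:10  ro:11  ex:13  wr:14
I4  is:17  ro:18  ex:19  wr:20  — WAW R3: wait I2 write@16
I5  is:18  ro:19  ex:21  wr:22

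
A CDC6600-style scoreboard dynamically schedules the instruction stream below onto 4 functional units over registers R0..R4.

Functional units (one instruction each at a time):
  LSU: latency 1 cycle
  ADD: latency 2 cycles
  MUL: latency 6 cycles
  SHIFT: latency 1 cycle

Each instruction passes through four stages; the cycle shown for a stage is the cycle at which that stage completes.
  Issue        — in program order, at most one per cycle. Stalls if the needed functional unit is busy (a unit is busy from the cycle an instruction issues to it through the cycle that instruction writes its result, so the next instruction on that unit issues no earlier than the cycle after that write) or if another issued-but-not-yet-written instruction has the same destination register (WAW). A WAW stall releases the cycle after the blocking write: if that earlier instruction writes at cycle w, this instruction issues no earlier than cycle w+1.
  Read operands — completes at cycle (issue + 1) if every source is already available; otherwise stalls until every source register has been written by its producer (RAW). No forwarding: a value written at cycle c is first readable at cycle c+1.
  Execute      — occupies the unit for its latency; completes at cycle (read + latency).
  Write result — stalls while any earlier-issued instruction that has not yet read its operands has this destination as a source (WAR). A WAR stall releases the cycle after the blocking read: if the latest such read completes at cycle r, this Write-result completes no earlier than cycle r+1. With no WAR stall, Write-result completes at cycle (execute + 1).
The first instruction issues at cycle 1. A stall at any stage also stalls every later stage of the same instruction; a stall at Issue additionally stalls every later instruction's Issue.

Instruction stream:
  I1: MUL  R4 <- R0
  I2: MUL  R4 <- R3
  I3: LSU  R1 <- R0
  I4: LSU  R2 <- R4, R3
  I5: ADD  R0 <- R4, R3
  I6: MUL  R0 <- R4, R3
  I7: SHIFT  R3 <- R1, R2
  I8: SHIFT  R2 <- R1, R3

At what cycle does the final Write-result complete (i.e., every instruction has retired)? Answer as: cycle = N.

cycle = 31

[1] I1→MUL
[2] I1 RO
[8] I1 EX
[9] I1 WR R4
[10] I2→MUL
[11] I2 RO, I3→LSU
[12] I3 RO
[13] I3 EX
[14] I3 WR R1
[15] I4→LSU
[16] I5→ADD
[17] I2 EX
[18] I2 WR R4
[19] I4 RO, I5 RO
[20] I4 EX
[21] I4 WR R2, I5 EX
[22] I5 WR R0
[23] I6→MUL
[24] I6 RO, I7→SHIFT
[25] I7 RO
[26] I7 EX
[27] I7 WR R3
[28] I8→SHIFT
[29] I8 RO
[30] I6 EX, I8 EX
[31] I6 WR R0, I8 WR R2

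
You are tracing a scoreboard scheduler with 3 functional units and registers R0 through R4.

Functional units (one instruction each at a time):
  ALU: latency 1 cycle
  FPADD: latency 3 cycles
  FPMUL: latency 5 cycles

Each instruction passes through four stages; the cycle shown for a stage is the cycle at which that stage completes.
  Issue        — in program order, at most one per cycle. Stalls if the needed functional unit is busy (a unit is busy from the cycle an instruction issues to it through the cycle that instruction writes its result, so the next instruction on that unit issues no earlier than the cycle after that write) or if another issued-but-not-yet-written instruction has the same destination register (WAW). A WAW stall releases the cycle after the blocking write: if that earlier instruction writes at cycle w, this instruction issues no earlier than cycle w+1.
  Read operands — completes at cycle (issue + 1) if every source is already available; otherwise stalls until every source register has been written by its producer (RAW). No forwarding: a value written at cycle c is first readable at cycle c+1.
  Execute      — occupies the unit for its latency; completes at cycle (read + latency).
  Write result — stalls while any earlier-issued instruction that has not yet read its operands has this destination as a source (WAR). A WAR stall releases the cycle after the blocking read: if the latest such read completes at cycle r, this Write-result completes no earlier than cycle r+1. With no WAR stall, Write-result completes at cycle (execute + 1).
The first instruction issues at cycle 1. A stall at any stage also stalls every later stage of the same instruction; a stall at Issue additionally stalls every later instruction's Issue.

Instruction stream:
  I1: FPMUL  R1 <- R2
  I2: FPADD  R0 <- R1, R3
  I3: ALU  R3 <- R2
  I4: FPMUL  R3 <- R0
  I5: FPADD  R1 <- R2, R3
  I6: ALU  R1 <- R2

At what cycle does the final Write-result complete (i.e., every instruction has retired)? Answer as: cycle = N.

cycle = 29

  I1 | 1 | 2 | 7 | 8
  I2 | 2 | 9 | 12 | 13   RAW R1: wait I1 write@8
  I3 | 3 | 4 | 5 | 10   WAR R3: wait I2 read@9
  I4 | 11 | 14 | 19 | 20   WAW R3: wait I3 write@10 · RAW R0: wait I2 write@13
  I5 | 14 | 21 | 24 | 25   struct: FPADD busy until I2 writes@13 · RAW R3: wait I4 write@20
  I6 | 26 | 27 | 28 | 29   WAW R1: wait I5 write@25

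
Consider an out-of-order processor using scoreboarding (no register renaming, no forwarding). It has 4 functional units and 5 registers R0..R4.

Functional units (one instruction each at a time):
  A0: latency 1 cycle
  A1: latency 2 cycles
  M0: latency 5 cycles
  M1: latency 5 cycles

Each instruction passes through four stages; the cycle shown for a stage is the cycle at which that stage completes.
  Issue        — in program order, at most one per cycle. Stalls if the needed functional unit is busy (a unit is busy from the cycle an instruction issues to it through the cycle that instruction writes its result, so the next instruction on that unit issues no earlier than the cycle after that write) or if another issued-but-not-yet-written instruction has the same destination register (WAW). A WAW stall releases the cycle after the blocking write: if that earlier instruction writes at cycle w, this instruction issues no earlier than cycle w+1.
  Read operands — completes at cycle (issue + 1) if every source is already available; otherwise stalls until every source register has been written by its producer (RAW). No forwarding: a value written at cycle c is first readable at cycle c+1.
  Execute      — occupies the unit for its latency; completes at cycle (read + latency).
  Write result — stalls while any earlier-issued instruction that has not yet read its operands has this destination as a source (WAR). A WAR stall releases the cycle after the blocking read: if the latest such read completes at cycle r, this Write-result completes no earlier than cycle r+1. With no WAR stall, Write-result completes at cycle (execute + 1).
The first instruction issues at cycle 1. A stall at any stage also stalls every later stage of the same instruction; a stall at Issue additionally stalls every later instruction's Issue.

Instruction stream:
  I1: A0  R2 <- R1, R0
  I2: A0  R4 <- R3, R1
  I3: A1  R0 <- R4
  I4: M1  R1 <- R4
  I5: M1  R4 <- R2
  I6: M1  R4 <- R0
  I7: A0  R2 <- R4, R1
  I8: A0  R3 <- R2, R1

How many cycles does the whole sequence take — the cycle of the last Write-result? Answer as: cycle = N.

c1: I1→A0
c2: I1 RO
c3: I1 EX
c4: I1 WR R2
c5: I2→A0
c6: I2 RO | I3→A1
c7: I2 EX | I4→M1
c8: I2 WR R4
c9: I3 RO | I4 RO
c11: I3 EX
c12: I3 WR R0
c14: I4 EX
c15: I4 WR R1
c16: I5→M1
c17: I5 RO
c22: I5 EX
c23: I5 WR R4
c24: I6→M1
c25: I6 RO | I7→A0
c30: I6 EX
c31: I6 WR R4
c32: I7 RO
c33: I7 EX
c34: I7 WR R2
c35: I8→A0
c36: I8 RO
c37: I8 EX
c38: I8 WR R3

cycle = 38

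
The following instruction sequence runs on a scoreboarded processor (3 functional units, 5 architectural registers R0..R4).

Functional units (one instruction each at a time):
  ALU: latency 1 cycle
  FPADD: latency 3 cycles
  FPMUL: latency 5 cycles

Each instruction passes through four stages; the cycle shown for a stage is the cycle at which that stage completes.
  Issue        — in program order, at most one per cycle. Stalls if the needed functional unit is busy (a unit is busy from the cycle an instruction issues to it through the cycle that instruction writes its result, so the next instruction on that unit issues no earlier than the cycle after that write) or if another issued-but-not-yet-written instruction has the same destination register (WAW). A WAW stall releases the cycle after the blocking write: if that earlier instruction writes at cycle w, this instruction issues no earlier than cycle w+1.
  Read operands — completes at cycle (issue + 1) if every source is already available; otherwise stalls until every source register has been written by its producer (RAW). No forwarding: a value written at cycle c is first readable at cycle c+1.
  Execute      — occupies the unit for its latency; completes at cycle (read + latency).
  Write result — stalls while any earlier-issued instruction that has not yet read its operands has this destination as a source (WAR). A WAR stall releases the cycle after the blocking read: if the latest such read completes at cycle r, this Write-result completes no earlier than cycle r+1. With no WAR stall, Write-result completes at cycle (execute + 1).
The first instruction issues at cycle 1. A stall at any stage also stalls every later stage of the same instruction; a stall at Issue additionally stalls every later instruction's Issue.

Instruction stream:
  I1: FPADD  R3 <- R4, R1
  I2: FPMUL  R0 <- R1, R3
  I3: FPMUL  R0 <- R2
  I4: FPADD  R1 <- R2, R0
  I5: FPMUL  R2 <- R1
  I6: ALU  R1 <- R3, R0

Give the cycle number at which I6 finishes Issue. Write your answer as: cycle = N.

cycle = 27

c1: I1→FPADD
c2: I1 RO | I2→FPMUL
c5: I1 EX
c6: I1 WR R3
c7: I2 RO
c12: I2 EX
c13: I2 WR R0
c14: I3→FPMUL
c15: I3 RO | I4→FPADD
c20: I3 EX
c21: I3 WR R0
c22: I4 RO | I5→FPMUL
c25: I4 EX
c26: I4 WR R1
c27: I5 RO | I6→ALU
c28: I6 RO
c29: I6 EX
c30: I6 WR R1
c32: I5 EX
c33: I5 WR R2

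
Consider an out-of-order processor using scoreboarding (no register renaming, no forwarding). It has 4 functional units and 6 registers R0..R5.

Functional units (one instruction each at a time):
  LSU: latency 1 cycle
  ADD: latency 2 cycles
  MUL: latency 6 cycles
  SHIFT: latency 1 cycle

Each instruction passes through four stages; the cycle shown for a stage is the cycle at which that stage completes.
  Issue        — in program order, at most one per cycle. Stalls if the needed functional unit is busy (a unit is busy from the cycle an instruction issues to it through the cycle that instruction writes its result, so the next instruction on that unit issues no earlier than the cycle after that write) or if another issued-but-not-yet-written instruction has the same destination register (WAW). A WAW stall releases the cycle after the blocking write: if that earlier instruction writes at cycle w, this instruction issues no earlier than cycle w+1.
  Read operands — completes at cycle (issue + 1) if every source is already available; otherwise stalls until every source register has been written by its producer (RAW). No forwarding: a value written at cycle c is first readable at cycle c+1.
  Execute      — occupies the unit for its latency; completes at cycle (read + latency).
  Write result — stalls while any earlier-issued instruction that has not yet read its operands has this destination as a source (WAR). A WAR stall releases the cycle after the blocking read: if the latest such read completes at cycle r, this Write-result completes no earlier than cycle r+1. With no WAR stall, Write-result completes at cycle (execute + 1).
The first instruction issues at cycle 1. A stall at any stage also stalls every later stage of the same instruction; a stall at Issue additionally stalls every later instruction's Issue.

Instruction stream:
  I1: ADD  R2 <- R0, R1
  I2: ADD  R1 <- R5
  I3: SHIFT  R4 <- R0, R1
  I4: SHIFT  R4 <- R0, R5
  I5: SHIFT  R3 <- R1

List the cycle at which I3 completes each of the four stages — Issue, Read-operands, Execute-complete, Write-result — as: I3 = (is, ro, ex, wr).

I3 = (7, 11, 12, 13)

c1: I1→ADD
c2: I1 RO
c4: I1 EX
c5: I1 WR R2
c6: I2→ADD
c7: I2 RO | I3→SHIFT
c9: I2 EX
c10: I2 WR R1
c11: I3 RO
c12: I3 EX
c13: I3 WR R4
c14: I4→SHIFT
c15: I4 RO
c16: I4 EX
c17: I4 WR R4
c18: I5→SHIFT
c19: I5 RO
c20: I5 EX
c21: I5 WR R3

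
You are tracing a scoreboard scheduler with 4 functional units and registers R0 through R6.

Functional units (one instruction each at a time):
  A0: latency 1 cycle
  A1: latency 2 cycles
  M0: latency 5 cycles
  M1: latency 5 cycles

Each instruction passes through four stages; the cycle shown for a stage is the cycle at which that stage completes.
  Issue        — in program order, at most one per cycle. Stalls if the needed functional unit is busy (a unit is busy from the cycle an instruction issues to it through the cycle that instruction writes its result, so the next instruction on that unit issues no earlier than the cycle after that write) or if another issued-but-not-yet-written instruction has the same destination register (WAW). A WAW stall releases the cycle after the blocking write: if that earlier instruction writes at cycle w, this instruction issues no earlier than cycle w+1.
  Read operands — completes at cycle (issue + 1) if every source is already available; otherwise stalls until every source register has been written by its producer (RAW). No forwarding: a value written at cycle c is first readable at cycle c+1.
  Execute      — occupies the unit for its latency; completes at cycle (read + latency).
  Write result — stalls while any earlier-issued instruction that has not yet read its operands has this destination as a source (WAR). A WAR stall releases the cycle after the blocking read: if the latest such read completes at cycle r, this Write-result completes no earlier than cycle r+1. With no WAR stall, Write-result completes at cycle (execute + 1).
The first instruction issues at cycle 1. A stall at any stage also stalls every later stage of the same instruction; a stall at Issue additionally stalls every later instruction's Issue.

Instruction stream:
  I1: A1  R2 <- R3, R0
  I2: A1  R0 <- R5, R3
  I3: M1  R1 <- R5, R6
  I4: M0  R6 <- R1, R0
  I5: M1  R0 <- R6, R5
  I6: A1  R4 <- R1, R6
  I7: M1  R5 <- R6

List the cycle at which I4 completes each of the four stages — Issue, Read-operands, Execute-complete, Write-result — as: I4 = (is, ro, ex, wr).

I4 = (8, 15, 20, 21)

I1  is:1  ro:2  ex:4  wr:5
I2  is:6  ro:7  ex:9  wr:10  — struct: A1 busy until I1 writes@5
I3  is:7  ro:8  ex:13  wr:14
I4  is:8  ro:15  ex:20  wr:21  — RAW R1: wait I3 write@14
I5  is:15  ro:22  ex:27  wr:28  — struct: M1 busy until I3 writes@14, RAW R6: wait I4 write@21
I6  is:16  ro:22  ex:24  wr:25  — RAW R6: wait I4 write@21
I7  is:29  ro:30  ex:35  wr:36  — struct: M1 busy until I5 writes@28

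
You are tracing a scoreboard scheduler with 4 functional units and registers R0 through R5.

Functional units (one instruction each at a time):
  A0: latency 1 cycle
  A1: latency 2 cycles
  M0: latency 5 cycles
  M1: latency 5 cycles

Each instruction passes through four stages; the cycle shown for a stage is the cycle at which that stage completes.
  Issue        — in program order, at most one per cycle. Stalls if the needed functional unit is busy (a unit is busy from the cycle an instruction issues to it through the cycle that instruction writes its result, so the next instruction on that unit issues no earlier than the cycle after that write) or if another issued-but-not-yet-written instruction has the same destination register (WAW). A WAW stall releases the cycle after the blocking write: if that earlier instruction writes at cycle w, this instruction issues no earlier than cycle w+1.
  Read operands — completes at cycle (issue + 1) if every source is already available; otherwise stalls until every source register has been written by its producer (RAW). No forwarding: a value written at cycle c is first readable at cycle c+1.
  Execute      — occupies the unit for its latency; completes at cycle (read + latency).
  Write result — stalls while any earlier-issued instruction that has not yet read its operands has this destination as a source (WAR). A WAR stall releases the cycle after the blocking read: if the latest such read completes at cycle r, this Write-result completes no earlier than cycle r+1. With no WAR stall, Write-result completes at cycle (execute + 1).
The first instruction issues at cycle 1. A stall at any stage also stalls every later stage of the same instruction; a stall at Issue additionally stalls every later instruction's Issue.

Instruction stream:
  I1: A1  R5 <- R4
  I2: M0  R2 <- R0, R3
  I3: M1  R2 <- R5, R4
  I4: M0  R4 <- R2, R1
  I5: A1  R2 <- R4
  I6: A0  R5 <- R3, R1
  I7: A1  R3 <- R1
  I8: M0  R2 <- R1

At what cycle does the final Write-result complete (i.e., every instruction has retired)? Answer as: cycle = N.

cycle = 37

I1  is:1  ro:2  ex:4  wr:5
I2  is:2  ro:3  ex:8  wr:9
I3  is:10  ro:11  ex:16  wr:17  — WAW R2: wait I2 write@9
I4  is:11  ro:18  ex:23  wr:24  — RAW R2: wait I3 write@17
I5  is:18  ro:25  ex:27  wr:28  — WAW R2: wait I3 write@17, RAW R4: wait I4 write@24
I6  is:19  ro:20  ex:21  wr:22
I7  is:29  ro:30  ex:32  wr:33  — struct: A1 busy until I5 writes@28
I8  is:30  ro:31  ex:36  wr:37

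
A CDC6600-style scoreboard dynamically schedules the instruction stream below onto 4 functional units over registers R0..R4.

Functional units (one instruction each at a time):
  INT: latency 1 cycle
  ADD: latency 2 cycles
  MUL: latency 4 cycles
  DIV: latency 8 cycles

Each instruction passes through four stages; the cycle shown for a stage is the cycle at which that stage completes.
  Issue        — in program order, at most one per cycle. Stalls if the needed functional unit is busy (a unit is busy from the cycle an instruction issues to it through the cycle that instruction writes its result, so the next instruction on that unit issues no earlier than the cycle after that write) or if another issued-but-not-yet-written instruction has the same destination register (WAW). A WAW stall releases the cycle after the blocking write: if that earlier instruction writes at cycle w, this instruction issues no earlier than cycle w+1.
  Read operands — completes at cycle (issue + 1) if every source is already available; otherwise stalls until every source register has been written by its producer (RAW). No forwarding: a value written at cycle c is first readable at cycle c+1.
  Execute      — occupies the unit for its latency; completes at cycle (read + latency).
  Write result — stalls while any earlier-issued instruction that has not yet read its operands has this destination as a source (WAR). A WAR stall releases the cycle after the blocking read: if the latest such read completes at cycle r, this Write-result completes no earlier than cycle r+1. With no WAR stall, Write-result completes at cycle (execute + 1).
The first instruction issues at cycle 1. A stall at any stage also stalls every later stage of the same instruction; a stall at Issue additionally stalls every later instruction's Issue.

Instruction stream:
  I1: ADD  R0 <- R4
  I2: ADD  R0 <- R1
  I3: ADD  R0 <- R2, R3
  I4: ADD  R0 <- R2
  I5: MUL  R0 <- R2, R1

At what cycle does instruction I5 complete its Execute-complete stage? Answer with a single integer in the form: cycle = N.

  I1 | 1 | 2 | 4 | 5
  I2 | 6 | 7 | 9 | 10   struct: ADD busy until I1 writes@5
  I3 | 11 | 12 | 14 | 15   struct: ADD busy until I2 writes@10
  I4 | 16 | 17 | 19 | 20   struct: ADD busy until I3 writes@15
  I5 | 21 | 22 | 26 | 27   WAW R0: wait I4 write@20

cycle = 26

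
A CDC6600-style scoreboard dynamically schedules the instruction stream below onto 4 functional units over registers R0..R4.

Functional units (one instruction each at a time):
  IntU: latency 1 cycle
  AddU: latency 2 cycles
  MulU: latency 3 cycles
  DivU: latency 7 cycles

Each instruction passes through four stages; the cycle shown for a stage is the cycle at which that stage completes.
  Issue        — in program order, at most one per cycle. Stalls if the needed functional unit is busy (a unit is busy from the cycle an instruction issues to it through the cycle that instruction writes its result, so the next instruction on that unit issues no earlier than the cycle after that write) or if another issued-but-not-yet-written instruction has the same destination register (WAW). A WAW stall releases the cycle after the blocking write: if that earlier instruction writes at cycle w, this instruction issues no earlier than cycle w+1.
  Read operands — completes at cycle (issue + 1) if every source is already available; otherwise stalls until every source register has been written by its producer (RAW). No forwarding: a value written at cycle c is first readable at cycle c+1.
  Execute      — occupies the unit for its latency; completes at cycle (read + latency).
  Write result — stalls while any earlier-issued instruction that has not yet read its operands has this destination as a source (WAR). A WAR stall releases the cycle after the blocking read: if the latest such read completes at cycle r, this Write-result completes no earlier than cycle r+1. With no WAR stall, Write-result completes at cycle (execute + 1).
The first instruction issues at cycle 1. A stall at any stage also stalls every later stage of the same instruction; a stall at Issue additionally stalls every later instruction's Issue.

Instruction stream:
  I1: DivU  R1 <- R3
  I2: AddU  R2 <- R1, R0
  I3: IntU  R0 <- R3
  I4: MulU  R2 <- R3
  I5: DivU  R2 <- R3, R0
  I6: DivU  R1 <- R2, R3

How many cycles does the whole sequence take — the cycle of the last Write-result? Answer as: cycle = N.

I1: IS=1 RO=2 EX=9 WR=10
I2: IS=2 RO=11 EX=13 WR=14  [RAW R1: wait I1 write@10]
I3: IS=3 RO=4 EX=5 WR=12  [WAR R0: wait I2 read@11]
I4: IS=15 RO=16 EX=19 WR=20  [WAW R2: wait I2 write@14]
I5: IS=21 RO=22 EX=29 WR=30  [WAW R2: wait I4 write@20]
I6: IS=31 RO=32 EX=39 WR=40  [struct: DivU busy until I5 writes@30]

cycle = 40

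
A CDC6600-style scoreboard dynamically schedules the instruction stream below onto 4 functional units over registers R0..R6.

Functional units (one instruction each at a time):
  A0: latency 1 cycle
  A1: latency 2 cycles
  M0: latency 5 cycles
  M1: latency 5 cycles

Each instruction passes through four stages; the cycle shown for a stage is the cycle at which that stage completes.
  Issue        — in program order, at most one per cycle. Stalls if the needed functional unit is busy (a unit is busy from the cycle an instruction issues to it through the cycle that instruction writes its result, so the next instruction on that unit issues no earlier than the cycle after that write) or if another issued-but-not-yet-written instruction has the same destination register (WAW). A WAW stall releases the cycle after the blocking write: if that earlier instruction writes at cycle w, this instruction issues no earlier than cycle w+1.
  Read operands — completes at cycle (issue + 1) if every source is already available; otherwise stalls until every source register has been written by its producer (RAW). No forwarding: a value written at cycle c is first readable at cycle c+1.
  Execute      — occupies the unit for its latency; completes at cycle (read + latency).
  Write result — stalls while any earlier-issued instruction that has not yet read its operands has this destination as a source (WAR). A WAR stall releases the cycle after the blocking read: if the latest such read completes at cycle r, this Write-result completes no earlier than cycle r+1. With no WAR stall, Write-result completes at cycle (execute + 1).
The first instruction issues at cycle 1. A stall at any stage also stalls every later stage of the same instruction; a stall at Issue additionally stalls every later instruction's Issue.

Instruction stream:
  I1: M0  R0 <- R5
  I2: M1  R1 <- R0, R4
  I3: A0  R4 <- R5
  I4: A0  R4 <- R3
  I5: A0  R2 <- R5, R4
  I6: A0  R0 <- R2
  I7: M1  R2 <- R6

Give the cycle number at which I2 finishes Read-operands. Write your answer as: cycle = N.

t=1  I1 dispatched to M0
t=2  I1 operands ready | I2 dispatched to M1
t=3  I3 dispatched to A0
t=4  I3 operands ready
t=5  I3 complete
t=7  I1 complete
t=8  R0←I1
t=9  I2 operands ready
t=10  R4←I3
t=11  I4 dispatched to A0
t=12  I4 operands ready
t=13  I4 complete
t=14  I2 complete | R4←I4
t=15  R1←I2 | I5 dispatched to A0
t=16  I5 operands ready
t=17  I5 complete
t=18  R2←I5
t=19  I6 dispatched to A0
t=20  I6 operands ready | I7 dispatched to M1
t=21  I6 complete | I7 operands ready
t=22  R0←I6
t=26  I7 complete
t=27  R2←I7

cycle = 9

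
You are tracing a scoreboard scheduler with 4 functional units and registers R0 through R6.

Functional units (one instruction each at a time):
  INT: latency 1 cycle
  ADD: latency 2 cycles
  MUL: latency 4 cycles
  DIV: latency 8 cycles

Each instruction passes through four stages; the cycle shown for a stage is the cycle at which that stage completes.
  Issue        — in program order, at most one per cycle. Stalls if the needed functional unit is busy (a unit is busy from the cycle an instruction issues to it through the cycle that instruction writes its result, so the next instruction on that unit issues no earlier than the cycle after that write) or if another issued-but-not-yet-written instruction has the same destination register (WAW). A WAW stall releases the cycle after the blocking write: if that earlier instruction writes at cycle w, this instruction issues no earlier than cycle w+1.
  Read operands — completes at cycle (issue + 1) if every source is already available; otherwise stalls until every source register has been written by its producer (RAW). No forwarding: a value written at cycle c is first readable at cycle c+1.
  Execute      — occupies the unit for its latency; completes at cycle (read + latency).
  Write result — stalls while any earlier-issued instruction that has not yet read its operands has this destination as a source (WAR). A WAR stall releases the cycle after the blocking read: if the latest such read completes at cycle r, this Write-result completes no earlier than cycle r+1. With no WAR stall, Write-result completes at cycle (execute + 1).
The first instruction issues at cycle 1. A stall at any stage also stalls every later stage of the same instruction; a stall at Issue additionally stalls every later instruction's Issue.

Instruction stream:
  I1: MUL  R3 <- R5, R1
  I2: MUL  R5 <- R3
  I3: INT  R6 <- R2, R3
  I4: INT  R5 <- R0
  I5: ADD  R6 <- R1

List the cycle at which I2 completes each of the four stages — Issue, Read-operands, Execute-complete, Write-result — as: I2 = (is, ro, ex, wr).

[1] I1 dispatched to MUL
[2] I1 operands ready
[6] I1 complete
[7] R3←I1
[8] I2 dispatched to MUL
[9] I2 operands ready · I3 dispatched to INT
[10] I3 operands ready
[11] I3 complete
[12] R6←I3
[13] I2 complete
[14] R5←I2
[15] I4 dispatched to INT
[16] I4 operands ready · I5 dispatched to ADD
[17] I4 complete · I5 operands ready
[18] R5←I4
[19] I5 complete
[20] R6←I5

I2 = (8, 9, 13, 14)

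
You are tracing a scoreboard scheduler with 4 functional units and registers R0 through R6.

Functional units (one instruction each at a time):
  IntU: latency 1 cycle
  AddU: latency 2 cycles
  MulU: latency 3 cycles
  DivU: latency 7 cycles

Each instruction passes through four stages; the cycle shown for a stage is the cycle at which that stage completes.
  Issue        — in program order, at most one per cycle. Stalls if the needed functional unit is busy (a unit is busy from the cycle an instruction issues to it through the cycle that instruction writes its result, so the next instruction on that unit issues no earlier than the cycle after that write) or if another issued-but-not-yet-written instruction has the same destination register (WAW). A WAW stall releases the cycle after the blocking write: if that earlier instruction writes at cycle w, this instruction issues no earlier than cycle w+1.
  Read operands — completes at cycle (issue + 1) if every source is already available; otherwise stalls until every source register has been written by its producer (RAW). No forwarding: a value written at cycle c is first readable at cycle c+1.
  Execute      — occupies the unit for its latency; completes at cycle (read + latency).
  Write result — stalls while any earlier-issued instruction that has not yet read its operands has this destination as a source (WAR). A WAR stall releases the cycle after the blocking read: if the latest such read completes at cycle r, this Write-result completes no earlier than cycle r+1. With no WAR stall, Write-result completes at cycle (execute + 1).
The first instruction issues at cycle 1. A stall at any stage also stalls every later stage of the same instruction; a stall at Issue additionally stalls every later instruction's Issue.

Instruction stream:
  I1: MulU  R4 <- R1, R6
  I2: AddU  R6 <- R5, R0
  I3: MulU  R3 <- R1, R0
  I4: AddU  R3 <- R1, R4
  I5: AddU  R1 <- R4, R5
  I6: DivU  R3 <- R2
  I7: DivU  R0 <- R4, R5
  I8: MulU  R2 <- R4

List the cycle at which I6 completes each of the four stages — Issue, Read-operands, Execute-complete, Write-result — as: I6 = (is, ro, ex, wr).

[I1] 1/2/5/6
[I2] 2/3/5/6
[I3] 7/8/11/12  (struct: MulU busy until I1 writes@6)
[I4] 13/14/16/17  (WAW R3: wait I3 write@12)
[I5] 18/19/21/22  (struct: AddU busy until I4 writes@17)
[I6] 19/20/27/28
[I7] 29/30/37/38  (struct: DivU busy until I6 writes@28)
[I8] 30/31/34/35

I6 = (19, 20, 27, 28)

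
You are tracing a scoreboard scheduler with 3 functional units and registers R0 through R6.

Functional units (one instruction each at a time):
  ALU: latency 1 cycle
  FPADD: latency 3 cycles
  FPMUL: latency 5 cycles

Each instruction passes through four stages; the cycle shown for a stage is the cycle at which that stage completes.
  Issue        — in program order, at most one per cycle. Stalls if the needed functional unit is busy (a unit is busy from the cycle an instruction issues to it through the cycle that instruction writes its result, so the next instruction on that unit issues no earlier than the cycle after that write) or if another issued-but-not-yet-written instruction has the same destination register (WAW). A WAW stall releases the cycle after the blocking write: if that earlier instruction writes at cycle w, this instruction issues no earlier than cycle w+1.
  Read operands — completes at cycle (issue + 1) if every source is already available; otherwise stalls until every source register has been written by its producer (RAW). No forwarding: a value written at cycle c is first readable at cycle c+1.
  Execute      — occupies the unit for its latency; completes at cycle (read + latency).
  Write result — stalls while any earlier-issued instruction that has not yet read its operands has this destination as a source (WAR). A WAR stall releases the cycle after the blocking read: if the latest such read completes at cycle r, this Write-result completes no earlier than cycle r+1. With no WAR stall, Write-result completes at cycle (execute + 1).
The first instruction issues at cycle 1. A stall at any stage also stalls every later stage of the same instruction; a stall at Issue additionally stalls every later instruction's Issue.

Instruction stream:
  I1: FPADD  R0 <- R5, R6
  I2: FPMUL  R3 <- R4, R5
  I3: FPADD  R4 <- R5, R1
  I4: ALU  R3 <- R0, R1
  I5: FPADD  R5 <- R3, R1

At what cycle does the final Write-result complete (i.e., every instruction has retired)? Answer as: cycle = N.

1) issue 1, read 2, done 5, write 6
2) issue 2, read 3, done 8, write 9
3) issue 7, read 8, done 11, write 12  <struct: FPADD busy until I1 writes@6>
4) issue 10, read 11, done 12, write 13  <WAW R3: wait I2 write@9>
5) issue 13, read 14, done 17, write 18  <struct: FPADD busy until I3 writes@12>

cycle = 18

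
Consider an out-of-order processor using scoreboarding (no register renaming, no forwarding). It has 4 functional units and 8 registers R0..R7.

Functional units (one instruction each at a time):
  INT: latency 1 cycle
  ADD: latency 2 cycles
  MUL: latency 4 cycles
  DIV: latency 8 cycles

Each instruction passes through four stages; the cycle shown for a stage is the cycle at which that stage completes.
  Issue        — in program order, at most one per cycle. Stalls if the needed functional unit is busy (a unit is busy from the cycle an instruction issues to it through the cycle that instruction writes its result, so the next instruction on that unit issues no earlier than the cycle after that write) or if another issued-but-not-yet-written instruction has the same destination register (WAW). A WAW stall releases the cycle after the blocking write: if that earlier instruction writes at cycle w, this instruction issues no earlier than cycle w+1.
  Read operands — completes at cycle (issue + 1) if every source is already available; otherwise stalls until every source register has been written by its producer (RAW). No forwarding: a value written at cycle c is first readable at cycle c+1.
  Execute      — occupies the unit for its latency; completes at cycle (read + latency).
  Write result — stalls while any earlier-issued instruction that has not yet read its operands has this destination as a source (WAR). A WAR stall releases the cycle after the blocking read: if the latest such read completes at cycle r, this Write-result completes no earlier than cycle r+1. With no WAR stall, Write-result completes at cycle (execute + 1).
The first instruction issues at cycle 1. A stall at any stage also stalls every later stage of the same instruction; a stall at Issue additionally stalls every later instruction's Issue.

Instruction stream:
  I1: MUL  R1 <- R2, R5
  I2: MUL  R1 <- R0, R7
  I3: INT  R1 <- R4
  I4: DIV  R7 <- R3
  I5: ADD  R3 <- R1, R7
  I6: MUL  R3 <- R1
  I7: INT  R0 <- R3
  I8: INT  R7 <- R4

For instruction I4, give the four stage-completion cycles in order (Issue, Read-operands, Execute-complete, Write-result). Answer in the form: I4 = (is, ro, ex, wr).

I1 -> (1, 2, 6, 7)
I2 -> (8, 9, 13, 14)  // struct: MUL busy until I1 writes@7
I3 -> (15, 16, 17, 18)  // WAW R1: wait I2 write@14
I4 -> (16, 17, 25, 26)
I5 -> (17, 27, 29, 30)  // RAW R7: wait I4 write@26
I6 -> (31, 32, 36, 37)  // WAW R3: wait I5 write@30
I7 -> (32, 38, 39, 40)  // RAW R3: wait I6 write@37
I8 -> (41, 42, 43, 44)  // struct: INT busy until I7 writes@40

I4 = (16, 17, 25, 26)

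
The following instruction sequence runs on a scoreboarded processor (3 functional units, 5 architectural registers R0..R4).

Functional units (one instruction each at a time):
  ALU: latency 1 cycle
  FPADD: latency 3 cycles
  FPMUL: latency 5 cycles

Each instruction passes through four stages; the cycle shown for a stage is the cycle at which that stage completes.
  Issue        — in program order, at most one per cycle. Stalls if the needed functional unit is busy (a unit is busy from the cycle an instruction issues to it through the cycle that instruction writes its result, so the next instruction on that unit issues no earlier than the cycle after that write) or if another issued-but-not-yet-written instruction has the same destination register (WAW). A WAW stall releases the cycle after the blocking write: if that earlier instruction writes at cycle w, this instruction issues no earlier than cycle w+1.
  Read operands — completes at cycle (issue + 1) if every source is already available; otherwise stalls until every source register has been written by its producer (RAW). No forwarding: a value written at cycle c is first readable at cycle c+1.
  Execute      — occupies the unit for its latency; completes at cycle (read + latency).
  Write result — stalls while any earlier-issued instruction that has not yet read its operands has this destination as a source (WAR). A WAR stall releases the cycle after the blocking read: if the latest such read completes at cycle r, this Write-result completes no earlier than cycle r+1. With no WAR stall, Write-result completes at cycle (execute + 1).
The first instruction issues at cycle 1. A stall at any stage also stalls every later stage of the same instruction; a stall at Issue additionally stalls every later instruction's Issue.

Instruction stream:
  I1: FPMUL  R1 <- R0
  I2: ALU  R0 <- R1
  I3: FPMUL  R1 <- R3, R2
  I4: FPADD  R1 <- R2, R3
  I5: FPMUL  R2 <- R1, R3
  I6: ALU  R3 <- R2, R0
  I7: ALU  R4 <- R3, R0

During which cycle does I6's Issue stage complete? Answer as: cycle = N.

cycle = 19

cycle 1: I1 issues→FPMUL
cycle 2: I1 reads | I2 issues→ALU
cycle 7: I1 exec-done
cycle 8: I1 writes R1
cycle 9: I2 reads | I3 issues→FPMUL
cycle 10: I2 exec-done | I3 reads
cycle 11: I2 writes R0
cycle 15: I3 exec-done
cycle 16: I3 writes R1
cycle 17: I4 issues→FPADD
cycle 18: I4 reads | I5 issues→FPMUL
cycle 19: I6 issues→ALU
cycle 21: I4 exec-done
cycle 22: I4 writes R1
cycle 23: I5 reads
cycle 28: I5 exec-done
cycle 29: I5 writes R2
cycle 30: I6 reads
cycle 31: I6 exec-done
cycle 32: I6 writes R3
cycle 33: I7 issues→ALU
cycle 34: I7 reads
cycle 35: I7 exec-done
cycle 36: I7 writes R4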